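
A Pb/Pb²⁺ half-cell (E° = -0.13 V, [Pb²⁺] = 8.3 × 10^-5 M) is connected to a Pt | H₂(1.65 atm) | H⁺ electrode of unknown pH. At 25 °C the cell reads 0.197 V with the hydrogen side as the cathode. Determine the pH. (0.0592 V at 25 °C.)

E°_cell = 0.13 V and n = 2.
log Q = n(E° − E)/0.0592 = 2×(0.13 − 0.197)/0.0592 = -2.264.
With Q = [Pb²⁺]·P(H₂) / [H⁺]^2, solving for [H⁺] gives log[H⁺] = -0.800, so pH = 0.80.

pH = 0.80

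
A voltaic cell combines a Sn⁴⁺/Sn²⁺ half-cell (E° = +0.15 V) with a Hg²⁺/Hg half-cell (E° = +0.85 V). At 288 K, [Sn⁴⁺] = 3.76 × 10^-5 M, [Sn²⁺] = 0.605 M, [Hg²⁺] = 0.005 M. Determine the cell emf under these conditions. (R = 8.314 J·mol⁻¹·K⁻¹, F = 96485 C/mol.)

The Hg²⁺/Hg couple has the higher reduction potential and acts as the cathode, so E°_cell = +0.85 − (+0.15) = 0.70 V.
Balancing electrons gives n = 2; the reaction quotient is Q = [Sn⁴⁺]/([Sn²⁺]·[Hg²⁺]) = 0.0124.
E = E° − (RT/nF) ln Q = 0.70 − (8.314×288)/(2×96485) × (-4.388) = 0.700 + 0.054 = 0.754 V.

0.754 V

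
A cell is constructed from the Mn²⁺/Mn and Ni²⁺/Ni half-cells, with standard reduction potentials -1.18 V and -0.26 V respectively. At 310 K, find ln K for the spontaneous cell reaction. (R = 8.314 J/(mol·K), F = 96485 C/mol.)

E°_cell = -0.26 − (-1.18) = 0.92 V, with n = 2 electrons transferred.
At equilibrium E = 0, so the Nernst equation gives ln K = nFE°/RT = (2)(96485)(0.92)/((8.314)(310)) = 68.88.

ln K = 68.9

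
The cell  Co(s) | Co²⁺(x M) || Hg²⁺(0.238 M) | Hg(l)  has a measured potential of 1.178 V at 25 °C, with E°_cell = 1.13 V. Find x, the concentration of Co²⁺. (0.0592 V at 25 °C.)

From the Nernst equation, log Q = n(E° − E)/0.0592 = 2(1.13 − 1.178)/0.0592 = -1.622, so Q = 0.0239.
With Q = [Co²⁺]/[Hg²⁺] and the known concentrations, [Co²⁺] in the numerator gives [Co²⁺] = 0.0057 M.

0.0057 M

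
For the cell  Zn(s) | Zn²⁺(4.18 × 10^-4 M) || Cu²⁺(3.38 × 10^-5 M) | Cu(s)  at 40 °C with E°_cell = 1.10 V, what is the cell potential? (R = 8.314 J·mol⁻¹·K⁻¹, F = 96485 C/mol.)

Balancing electrons gives n = 2; the reaction quotient is Q = [Zn²⁺]/[Cu²⁺] = 12.4.
E = E° − (RT/nF) ln Q = 1.10 − (8.314×313)/(2×96485) × (2.515) = 1.100 − 0.034 = 1.066 V.

1.07 V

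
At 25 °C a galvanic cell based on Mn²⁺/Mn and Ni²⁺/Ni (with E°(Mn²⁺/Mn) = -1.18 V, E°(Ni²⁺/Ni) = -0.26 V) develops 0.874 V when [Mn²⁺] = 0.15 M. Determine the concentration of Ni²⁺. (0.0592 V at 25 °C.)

From the Nernst equation, log Q = n(E° − E)/0.0592 = 2(0.92 − 0.874)/0.0592 = 1.554, so Q = 35.8.
With Q = [Mn²⁺]/[Ni²⁺] and the known concentrations, [Ni²⁺] in the denominator gives [Ni²⁺] = 0.0042 M.

0.0042 M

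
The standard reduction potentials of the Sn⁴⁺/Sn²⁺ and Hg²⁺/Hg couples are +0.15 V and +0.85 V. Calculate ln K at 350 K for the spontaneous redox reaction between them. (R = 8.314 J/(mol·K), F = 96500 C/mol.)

ln K = 46.4

E°_cell = +0.85 − (+0.15) = 0.70 V, with n = 2 electrons transferred.
At equilibrium E = 0, so the Nernst equation gives ln K = nFE°/RT = (2)(96500)(0.70)/((8.314)(350)) = 46.43.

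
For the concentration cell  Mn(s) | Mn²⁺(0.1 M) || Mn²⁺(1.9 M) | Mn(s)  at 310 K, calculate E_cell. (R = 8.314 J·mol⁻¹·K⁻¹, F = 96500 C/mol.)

0.039 V

Both half-cells are Mn²⁺/Mn, so E°_cell = 0. The concentrated side is the cathode; the cell reaction moves Mn²⁺ from high to low concentration with n = 2.
Q = [Mn²⁺]_dilute/[Mn²⁺]_conc = 0.1/1.9 = 0.0526.
E = 0 − (RT/nF) ln Q = −((8.314×310)/(2×96500))(-2.944) = 0.0393 V.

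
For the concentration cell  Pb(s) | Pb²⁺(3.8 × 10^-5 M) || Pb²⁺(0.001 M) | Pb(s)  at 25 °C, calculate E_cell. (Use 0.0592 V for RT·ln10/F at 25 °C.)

Both half-cells are Pb²⁺/Pb, so E°_cell = 0. The concentrated side is the cathode; the cell reaction moves Pb²⁺ from high to low concentration with n = 2.
Q = [Pb²⁺]_dilute/[Pb²⁺]_conc = 3.8 × 10^-5/0.001 = 0.0380.
E = 0 − (0.0592/2) log Q = −(0.0592/2)(-1.420) = 0.0420 V.

0.042 V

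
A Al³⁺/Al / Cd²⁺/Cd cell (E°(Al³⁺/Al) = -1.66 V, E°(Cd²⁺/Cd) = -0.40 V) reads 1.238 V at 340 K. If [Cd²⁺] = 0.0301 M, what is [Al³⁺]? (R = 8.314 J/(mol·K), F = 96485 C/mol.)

From the Nernst equation, ln Q = nF(E° − E)/RT = 6×96485×(1.26 − 1.238)/(8.314×340) = 4.506, so Q = 90.5.
With Q = [Al³⁺]^2/[Cd²⁺]^3 and the known concentrations, [Al³⁺]^2 in the numerator gives [Al³⁺] = 0.05 M.

0.05 M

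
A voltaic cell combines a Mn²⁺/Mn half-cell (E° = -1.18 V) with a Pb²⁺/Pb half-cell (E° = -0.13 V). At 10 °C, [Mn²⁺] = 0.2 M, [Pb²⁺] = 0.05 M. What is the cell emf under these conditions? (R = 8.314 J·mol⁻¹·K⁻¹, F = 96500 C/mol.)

The Pb²⁺/Pb couple has the higher reduction potential and acts as the cathode, so E°_cell = -0.13 − (-1.18) = 1.05 V.
Balancing electrons gives n = 2; the reaction quotient is Q = [Mn²⁺]/[Pb²⁺] = 4.00.
E = E° − (RT/nF) ln Q = 1.05 − (8.314×283)/(2×96500) × (1.386) = 1.050 − 0.017 = 1.033 V.

1.03 V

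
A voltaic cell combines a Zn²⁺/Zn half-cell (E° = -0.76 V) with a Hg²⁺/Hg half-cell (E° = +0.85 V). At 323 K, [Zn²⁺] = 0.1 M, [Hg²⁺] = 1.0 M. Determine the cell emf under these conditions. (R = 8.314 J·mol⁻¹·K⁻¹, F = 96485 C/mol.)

1.64 V

The Hg²⁺/Hg couple has the higher reduction potential and acts as the cathode, so E°_cell = +0.85 − (-0.76) = 1.61 V.
Balancing electrons gives n = 2; the reaction quotient is Q = [Zn²⁺]/[Hg²⁺] = 0.100.
E = E° − (RT/nF) ln Q = 1.61 − (8.314×323)/(2×96485) × (-2.303) = 1.610 + 0.032 = 1.642 V.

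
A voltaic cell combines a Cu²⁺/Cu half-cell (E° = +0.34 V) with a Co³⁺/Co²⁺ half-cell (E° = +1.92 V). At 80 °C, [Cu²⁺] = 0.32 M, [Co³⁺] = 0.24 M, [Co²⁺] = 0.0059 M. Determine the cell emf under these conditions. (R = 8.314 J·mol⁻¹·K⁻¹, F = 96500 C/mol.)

1.71 V

The Co³⁺/Co²⁺ couple has the higher reduction potential and acts as the cathode, so E°_cell = +1.92 − (+0.34) = 1.58 V.
Balancing electrons gives n = 2; the reaction quotient is Q = [Cu²⁺]·[Co²⁺]^2/[Co³⁺]^2 = 1.93 × 10^-4.
E = E° − (RT/nF) ln Q = 1.58 − (8.314×353)/(2×96500) × (-8.551) = 1.580 + 0.130 = 1.710 V.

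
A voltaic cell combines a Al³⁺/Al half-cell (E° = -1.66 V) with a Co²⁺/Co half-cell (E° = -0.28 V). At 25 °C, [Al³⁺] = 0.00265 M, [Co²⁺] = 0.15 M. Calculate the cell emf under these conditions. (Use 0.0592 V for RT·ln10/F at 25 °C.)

The Co²⁺/Co couple has the higher reduction potential and acts as the cathode, so E°_cell = -0.28 − (-1.66) = 1.38 V.
Balancing electrons gives n = 6; the reaction quotient is Q = [Al³⁺]^2/[Co²⁺]^3 = 0.00208.
At 25 °C, E = E° − (0.0592/n) log Q = 1.38 − (0.0592/6)(-2.682) = 1.380 + 0.026 = 1.406 V.

1.41 V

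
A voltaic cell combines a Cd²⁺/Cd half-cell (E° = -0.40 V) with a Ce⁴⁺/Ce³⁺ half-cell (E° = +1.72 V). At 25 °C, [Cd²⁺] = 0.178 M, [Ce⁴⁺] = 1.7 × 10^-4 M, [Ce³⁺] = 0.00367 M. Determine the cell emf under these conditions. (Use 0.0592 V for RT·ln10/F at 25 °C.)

The Ce⁴⁺/Ce³⁺ couple has the higher reduction potential and acts as the cathode, so E°_cell = +1.72 − (-0.40) = 2.12 V.
Balancing electrons gives n = 2; the reaction quotient is Q = [Cd²⁺]·[Ce³⁺]^2/[Ce⁴⁺]^2 = 83.0.
At 25 °C, E = E° − (0.0592/n) log Q = 2.12 − (0.0592/2)(1.919) = 2.120 − 0.057 = 2.063 V.

2.06 V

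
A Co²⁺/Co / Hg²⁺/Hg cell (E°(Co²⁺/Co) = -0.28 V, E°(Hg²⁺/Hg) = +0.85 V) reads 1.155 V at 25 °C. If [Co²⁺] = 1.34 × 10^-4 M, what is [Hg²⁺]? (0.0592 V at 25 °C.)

9.4 × 10^-4 M

From the Nernst equation, log Q = n(E° − E)/0.0592 = 2(1.13 − 1.155)/0.0592 = -0.845, so Q = 0.143.
With Q = [Co²⁺]/[Hg²⁺] and the known concentrations, [Hg²⁺] in the denominator gives [Hg²⁺] = 9.4 × 10^-4 M.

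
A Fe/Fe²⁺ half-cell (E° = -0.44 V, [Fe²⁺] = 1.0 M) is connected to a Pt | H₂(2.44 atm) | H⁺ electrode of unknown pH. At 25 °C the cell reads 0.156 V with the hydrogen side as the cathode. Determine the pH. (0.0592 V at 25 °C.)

E°_cell = 0.44 V and n = 2.
log Q = n(E° − E)/0.0592 = 2×(0.44 − 0.156)/0.0592 = 9.595.
With Q = [Fe²⁺]·P(H₂) / [H⁺]^2, solving for [H⁺] gives log[H⁺] = -4.604, so pH = 4.60.

pH = 4.60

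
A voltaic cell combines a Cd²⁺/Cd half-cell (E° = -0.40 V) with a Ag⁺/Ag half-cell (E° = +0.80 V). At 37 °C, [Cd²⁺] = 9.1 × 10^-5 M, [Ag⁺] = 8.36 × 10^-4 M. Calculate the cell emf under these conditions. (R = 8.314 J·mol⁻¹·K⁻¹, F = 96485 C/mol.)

The Ag⁺/Ag couple has the higher reduction potential and acts as the cathode, so E°_cell = +0.80 − (-0.40) = 1.20 V.
Balancing electrons gives n = 2; the reaction quotient is Q = [Cd²⁺]/[Ag⁺]^2 = 130.
E = E° − (RT/nF) ln Q = 1.20 − (8.314×310)/(2×96485) × (4.869) = 1.200 − 0.065 = 1.135 V.

1.13 V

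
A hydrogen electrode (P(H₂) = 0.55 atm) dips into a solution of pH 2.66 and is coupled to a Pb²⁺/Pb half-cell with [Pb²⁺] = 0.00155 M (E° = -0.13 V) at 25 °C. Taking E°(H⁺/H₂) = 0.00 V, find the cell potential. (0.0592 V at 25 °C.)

0.063 V

The hydrogen couple is the cathode, so E°_cell = 0.13 V; n = 2.
[H⁺] = 10^(−2.66) = 0.0022 M, and Q = [Pb²⁺]·P(H₂) / [H⁺]^2 = 178.
E = E° − (0.0592/2) log Q = 0.13 − (0.0592/2)(2.251) = 0.063 V.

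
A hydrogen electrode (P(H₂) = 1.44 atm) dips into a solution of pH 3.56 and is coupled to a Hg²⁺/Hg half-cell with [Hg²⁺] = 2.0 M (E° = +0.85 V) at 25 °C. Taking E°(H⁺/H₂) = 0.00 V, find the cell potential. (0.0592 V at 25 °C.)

1.07 V

The Hg²⁺/Hg couple is the cathode, so E°_cell = 0.85 V; n = 2.
[H⁺] = 10^(−3.56) = 2.8 × 10^-4 M, and Q = [H⁺]^2 / ([Hg²⁺]·P(H₂)) = 2.63 × 10^-8.
E = E° − (0.0592/2) log Q = 0.85 − (0.0592/2)(-7.579) = 1.074 V.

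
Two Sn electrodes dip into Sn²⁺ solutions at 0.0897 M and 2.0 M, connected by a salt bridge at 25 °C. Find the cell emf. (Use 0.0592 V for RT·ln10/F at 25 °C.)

0.040 V

Both half-cells are Sn²⁺/Sn, so E°_cell = 0. The concentrated side is the cathode; the cell reaction moves Sn²⁺ from high to low concentration with n = 2.
Q = [Sn²⁺]_dilute/[Sn²⁺]_conc = 0.0897/2.0 = 0.0449.
E = 0 − (0.0592/2) log Q = −(0.0592/2)(-1.348) = 0.0399 V.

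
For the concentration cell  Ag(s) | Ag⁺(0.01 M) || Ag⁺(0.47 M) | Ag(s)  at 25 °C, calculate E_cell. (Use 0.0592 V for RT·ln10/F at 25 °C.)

0.099 V

Both half-cells are Ag⁺/Ag, so E°_cell = 0. The concentrated side is the cathode; the cell reaction moves Ag⁺ from high to low concentration with n = 1.
Q = [Ag⁺]_dilute/[Ag⁺]_conc = 0.01/0.47 = 0.0213.
E = 0 − (0.0592/1) log Q = −(0.0592/1)(-1.672) = 0.0990 V.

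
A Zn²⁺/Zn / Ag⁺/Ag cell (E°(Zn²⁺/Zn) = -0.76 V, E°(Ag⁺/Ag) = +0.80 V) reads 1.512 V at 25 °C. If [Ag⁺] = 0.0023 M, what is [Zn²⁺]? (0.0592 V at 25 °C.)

From the Nernst equation, log Q = n(E° − E)/0.0592 = 2(1.56 − 1.512)/0.0592 = 1.622, so Q = 41.8.
With Q = [Zn²⁺]/[Ag⁺]^2 and the known concentrations, [Zn²⁺] in the numerator gives [Zn²⁺] = 2.2 × 10^-4 M.

2.2 × 10^-4 M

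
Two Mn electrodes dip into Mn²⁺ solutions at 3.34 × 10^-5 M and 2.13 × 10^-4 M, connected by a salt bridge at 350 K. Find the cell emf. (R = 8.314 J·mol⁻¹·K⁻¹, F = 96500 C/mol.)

0.028 V

Both half-cells are Mn²⁺/Mn, so E°_cell = 0. The concentrated side is the cathode; the cell reaction moves Mn²⁺ from high to low concentration with n = 2.
Q = [Mn²⁺]_dilute/[Mn²⁺]_conc = 3.34 × 10^-5/2.13 × 10^-4 = 0.157.
E = 0 − (RT/nF) ln Q = −((8.314×350)/(2×96500))(-1.853) = 0.0279 V.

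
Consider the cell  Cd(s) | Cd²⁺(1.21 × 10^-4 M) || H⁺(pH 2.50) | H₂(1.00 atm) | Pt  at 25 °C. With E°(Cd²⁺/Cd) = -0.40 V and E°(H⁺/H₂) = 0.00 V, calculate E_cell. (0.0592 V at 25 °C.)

0.37 V

The hydrogen couple is the cathode, so E°_cell = 0.40 V; n = 2.
[H⁺] = 10^(−2.50) = 0.0032 M, and Q = [Cd²⁺]·P(H₂) / [H⁺]^2 = 12.1.
E = E° − (0.0592/2) log Q = 0.40 − (0.0592/2)(1.083) = 0.368 V.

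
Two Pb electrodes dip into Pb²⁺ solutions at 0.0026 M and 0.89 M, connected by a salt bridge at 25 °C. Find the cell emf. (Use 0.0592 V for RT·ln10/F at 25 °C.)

0.075 V

Both half-cells are Pb²⁺/Pb, so E°_cell = 0. The concentrated side is the cathode; the cell reaction moves Pb²⁺ from high to low concentration with n = 2.
Q = [Pb²⁺]_dilute/[Pb²⁺]_conc = 0.0026/0.89 = 0.00292.
E = 0 − (0.0592/2) log Q = −(0.0592/2)(-2.534) = 0.0750 V.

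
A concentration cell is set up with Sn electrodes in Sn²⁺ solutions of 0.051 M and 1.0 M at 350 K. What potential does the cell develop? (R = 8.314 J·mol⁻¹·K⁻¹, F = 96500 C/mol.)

0.045 V

Both half-cells are Sn²⁺/Sn, so E°_cell = 0. The concentrated side is the cathode; the cell reaction moves Sn²⁺ from high to low concentration with n = 2.
Q = [Sn²⁺]_dilute/[Sn²⁺]_conc = 0.051/1.0 = 0.0510.
E = 0 − (RT/nF) ln Q = −((8.314×350)/(2×96500))(-2.976) = 0.0449 V.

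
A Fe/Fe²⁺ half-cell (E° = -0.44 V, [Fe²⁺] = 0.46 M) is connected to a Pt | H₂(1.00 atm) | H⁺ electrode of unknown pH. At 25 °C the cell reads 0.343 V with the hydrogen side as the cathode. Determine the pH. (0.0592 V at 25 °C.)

E°_cell = 0.44 V and n = 2.
log Q = n(E° − E)/0.0592 = 2×(0.44 − 0.343)/0.0592 = 3.277.
With Q = [Fe²⁺]·P(H₂) / [H⁺]^2, solving for [H⁺] gives log[H⁺] = -1.807, so pH = 1.81.

pH = 1.81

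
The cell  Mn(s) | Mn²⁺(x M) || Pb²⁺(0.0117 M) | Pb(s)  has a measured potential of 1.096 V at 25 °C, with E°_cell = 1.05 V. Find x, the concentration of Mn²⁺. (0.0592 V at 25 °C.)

3.3 × 10^-4 M

From the Nernst equation, log Q = n(E° − E)/0.0592 = 2(1.05 − 1.096)/0.0592 = -1.554, so Q = 0.0279.
With Q = [Mn²⁺]/[Pb²⁺] and the known concentrations, [Mn²⁺] in the numerator gives [Mn²⁺] = 3.3 × 10^-4 M.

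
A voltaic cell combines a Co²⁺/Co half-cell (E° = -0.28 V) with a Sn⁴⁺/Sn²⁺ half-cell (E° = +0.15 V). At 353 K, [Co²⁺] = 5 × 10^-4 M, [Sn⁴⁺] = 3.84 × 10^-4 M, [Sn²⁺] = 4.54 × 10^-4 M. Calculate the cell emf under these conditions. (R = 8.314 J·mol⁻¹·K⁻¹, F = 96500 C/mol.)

0.543 V

The Sn⁴⁺/Sn²⁺ couple has the higher reduction potential and acts as the cathode, so E°_cell = +0.15 − (-0.28) = 0.43 V.
Balancing electrons gives n = 2; the reaction quotient is Q = [Co²⁺]·[Sn²⁺]/[Sn⁴⁺] = 5.91 × 10^-4.
E = E° − (RT/nF) ln Q = 0.43 − (8.314×353)/(2×96500) × (-7.433) = 0.430 + 0.113 = 0.543 V.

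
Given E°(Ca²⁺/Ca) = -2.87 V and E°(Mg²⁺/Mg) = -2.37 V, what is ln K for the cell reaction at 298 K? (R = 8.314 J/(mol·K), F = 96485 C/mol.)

ln K = 38.9

E°_cell = -2.37 − (-2.87) = 0.50 V, with n = 2 electrons transferred.
At equilibrium E = 0, so the Nernst equation gives ln K = nFE°/RT = (2)(96485)(0.50)/((8.314)(298)) = 38.94.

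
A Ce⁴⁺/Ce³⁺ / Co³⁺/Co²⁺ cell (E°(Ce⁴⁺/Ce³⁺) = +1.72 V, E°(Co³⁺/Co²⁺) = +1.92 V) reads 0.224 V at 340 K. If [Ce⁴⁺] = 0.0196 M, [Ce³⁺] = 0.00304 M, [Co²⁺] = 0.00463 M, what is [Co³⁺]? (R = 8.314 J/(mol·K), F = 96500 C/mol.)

From the Nernst equation, ln Q = nF(E° − E)/RT = 1×96500×(0.20 − 0.224)/(8.314×340) = -0.819, so Q = 0.441.
With Q = [Ce⁴⁺]·[Co²⁺]/([Ce³⁺]·[Co³⁺]) and the known concentrations, [Co³⁺] in the denominator gives [Co³⁺] = 0.068 M.

0.068 M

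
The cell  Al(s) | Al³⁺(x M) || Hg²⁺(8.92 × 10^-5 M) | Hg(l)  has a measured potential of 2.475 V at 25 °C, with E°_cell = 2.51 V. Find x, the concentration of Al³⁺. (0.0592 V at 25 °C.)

5 × 10^-5 M

From the Nernst equation, log Q = n(E° − E)/0.0592 = 6(2.51 − 2.475)/0.0592 = 3.547, so Q = 3530.
With Q = [Al³⁺]^2/[Hg²⁺]^3 and the known concentrations, [Al³⁺]^2 in the numerator gives [Al³⁺] = 5 × 10^-5 M.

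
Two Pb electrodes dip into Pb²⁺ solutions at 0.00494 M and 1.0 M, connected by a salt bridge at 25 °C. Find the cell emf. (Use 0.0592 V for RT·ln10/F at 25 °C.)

0.068 V

Both half-cells are Pb²⁺/Pb, so E°_cell = 0. The concentrated side is the cathode; the cell reaction moves Pb²⁺ from high to low concentration with n = 2.
Q = [Pb²⁺]_dilute/[Pb²⁺]_conc = 0.00494/1.0 = 0.00494.
E = 0 − (0.0592/2) log Q = −(0.0592/2)(-2.306) = 0.0683 V.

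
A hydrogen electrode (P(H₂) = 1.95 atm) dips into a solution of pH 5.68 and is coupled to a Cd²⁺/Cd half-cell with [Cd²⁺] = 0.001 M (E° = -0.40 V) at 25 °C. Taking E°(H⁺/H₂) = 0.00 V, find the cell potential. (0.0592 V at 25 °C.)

0.14 V

The hydrogen couple is the cathode, so E°_cell = 0.40 V; n = 2.
[H⁺] = 10^(−5.68) = 2.1 × 10^-6 M, and Q = [Cd²⁺]·P(H₂) / [H⁺]^2 = 4.47 × 10^8.
E = E° − (0.0592/2) log Q = 0.40 − (0.0592/2)(8.650) = 0.144 V.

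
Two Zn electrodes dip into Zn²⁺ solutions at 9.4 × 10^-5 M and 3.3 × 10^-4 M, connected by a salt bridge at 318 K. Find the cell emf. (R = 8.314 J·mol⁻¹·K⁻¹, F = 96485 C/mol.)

Both half-cells are Zn²⁺/Zn, so E°_cell = 0. The concentrated side is the cathode; the cell reaction moves Zn²⁺ from high to low concentration with n = 2.
Q = [Zn²⁺]_dilute/[Zn²⁺]_conc = 9.4 × 10^-5/3.3 × 10^-4 = 0.285.
E = 0 − (RT/nF) ln Q = −((8.314×318)/(2×96485))(-1.256) = 0.0172 V.

0.017 V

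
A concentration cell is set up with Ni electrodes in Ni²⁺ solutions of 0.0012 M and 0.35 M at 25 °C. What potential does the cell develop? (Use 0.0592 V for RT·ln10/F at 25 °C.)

Both half-cells are Ni²⁺/Ni, so E°_cell = 0. The concentrated side is the cathode; the cell reaction moves Ni²⁺ from high to low concentration with n = 2.
Q = [Ni²⁺]_dilute/[Ni²⁺]_conc = 0.0012/0.35 = 0.00343.
E = 0 − (0.0592/2) log Q = −(0.0592/2)(-2.465) = 0.0730 V.

0.073 V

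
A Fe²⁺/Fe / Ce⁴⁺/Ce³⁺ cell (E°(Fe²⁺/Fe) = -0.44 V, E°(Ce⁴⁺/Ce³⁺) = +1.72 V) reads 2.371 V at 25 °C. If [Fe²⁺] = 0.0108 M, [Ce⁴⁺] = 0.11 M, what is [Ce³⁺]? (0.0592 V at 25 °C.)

From the Nernst equation, log Q = n(E° − E)/0.0592 = 2(2.16 − 2.371)/0.0592 = -7.128, so Q = 7.44 × 10^-8.
With Q = [Fe²⁺]·[Ce³⁺]^2/[Ce⁴⁺]^2 and the known concentrations, [Ce³⁺]^2 in the numerator gives [Ce³⁺] = 2.9 × 10^-4 M.

2.9 × 10^-4 M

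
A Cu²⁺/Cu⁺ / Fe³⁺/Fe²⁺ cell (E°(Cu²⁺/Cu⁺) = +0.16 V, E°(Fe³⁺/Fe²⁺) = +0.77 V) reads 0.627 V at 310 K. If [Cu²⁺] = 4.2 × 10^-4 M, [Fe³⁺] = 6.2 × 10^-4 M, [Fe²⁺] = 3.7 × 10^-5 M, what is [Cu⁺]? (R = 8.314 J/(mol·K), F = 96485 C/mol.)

From the Nernst equation, ln Q = nF(E° − E)/RT = 1×96485×(0.61 − 0.627)/(8.314×310) = -0.636, so Q = 0.529.
With Q = [Cu²⁺]·[Fe²⁺]/([Cu⁺]·[Fe³⁺]) and the known concentrations, [Cu⁺] in the denominator gives [Cu⁺] = 4.7 × 10^-5 M.

4.7 × 10^-5 M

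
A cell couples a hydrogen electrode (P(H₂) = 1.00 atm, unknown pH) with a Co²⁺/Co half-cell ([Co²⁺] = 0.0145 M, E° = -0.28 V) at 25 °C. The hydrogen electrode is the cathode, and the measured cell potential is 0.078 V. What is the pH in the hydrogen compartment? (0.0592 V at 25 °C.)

pH = 4.33

E°_cell = 0.28 V and n = 2.
log Q = n(E° − E)/0.0592 = 2×(0.28 − 0.078)/0.0592 = 6.824.
With Q = [Co²⁺]·P(H₂) / [H⁺]^2, solving for [H⁺] gives log[H⁺] = -4.331, so pH = 4.33.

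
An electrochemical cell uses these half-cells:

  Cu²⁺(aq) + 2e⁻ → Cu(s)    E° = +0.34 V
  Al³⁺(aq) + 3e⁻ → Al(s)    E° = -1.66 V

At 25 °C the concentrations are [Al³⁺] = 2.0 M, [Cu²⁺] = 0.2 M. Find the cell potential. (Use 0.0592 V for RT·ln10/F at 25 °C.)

1.97 V

The Cu²⁺/Cu couple has the higher reduction potential and acts as the cathode, so E°_cell = +0.34 − (-1.66) = 2.00 V.
Balancing electrons gives n = 6; the reaction quotient is Q = [Al³⁺]^2/[Cu²⁺]^3 = 500.
At 25 °C, E = E° − (0.0592/n) log Q = 2.00 − (0.0592/6)(2.699) = 2.000 − 0.027 = 1.973 V.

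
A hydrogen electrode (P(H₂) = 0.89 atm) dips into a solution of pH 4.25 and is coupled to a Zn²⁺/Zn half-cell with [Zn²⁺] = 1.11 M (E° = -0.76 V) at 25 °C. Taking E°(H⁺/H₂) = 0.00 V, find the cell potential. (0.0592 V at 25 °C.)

The hydrogen couple is the cathode, so E°_cell = 0.76 V; n = 2.
[H⁺] = 10^(−4.25) = 5.6 × 10^-5 M, and Q = [Zn²⁺]·P(H₂) / [H⁺]^2 = 3.12 × 10^8.
E = E° − (0.0592/2) log Q = 0.76 − (0.0592/2)(8.495) = 0.509 V.

0.51 V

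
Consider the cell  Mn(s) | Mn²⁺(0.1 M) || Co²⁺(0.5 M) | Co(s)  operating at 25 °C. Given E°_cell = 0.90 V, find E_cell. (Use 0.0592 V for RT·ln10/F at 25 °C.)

Balancing electrons gives n = 2; the reaction quotient is Q = [Mn²⁺]/[Co²⁺] = 0.200.
At 25 °C, E = E° − (0.0592/n) log Q = 0.90 − (0.0592/2)(-0.699) = 0.900 + 0.021 = 0.921 V.

0.921 V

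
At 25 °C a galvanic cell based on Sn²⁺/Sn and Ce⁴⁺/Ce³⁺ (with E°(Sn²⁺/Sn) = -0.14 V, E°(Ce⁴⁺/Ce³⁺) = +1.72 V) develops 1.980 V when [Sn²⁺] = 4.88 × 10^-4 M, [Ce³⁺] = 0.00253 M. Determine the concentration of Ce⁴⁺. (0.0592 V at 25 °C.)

0.0059 M

From the Nernst equation, log Q = n(E° − E)/0.0592 = 2(1.86 − 1.980)/0.0592 = -4.054, so Q = 8.83 × 10^-5.
With Q = [Sn²⁺]·[Ce³⁺]^2/[Ce⁴⁺]^2 and the known concentrations, [Ce⁴⁺]^2 in the denominator gives [Ce⁴⁺] = 0.0059 M.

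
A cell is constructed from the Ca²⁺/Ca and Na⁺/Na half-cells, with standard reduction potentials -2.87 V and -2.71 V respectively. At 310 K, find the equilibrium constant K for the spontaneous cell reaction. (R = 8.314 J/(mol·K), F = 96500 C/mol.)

1.6 × 10^5

E°_cell = -2.71 − (-2.87) = 0.16 V, with n = 2 electrons transferred.
At equilibrium E = 0, so the Nernst equation gives ln K = nFE°/RT = (2)(96500)(0.16)/((8.314)(310)) = 11.98.
K = e^11.98 = 1.6 × 10^5.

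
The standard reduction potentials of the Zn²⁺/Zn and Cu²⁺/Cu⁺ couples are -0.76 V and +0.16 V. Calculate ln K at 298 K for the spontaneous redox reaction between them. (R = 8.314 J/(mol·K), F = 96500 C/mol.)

ln K = 71.7

E°_cell = +0.16 − (-0.76) = 0.92 V, with n = 2 electrons transferred.
At equilibrium E = 0, so the Nernst equation gives ln K = nFE°/RT = (2)(96500)(0.92)/((8.314)(298)) = 71.67.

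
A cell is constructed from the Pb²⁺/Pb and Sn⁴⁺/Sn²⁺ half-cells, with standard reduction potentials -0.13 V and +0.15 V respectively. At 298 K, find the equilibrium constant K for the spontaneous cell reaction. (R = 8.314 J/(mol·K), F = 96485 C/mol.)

E°_cell = +0.15 − (-0.13) = 0.28 V, with n = 2 electrons transferred.
At equilibrium E = 0, so the Nernst equation gives ln K = nFE°/RT = (2)(96485)(0.28)/((8.314)(298)) = 21.81.
K = e^21.81 = 3 × 10^9.

3 × 10^9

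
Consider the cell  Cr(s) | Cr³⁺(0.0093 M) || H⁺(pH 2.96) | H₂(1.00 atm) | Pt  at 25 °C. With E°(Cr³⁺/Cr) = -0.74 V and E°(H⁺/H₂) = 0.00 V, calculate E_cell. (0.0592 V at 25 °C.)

The hydrogen couple is the cathode, so E°_cell = 0.74 V; n = 6.
[H⁺] = 10^(−2.96) = 0.0011 M, and Q = [Cr³⁺]^2·P(H₂)^3 / [H⁺]^6 = 4.98 × 10^13.
E = E° − (0.0592/6) log Q = 0.74 − (0.0592/6)(13.697) = 0.605 V.

0.60 V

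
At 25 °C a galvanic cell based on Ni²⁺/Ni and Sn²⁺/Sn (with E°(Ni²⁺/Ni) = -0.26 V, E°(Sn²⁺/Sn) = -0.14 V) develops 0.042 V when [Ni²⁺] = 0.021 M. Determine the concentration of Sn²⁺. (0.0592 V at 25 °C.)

4.9 × 10^-5 M

From the Nernst equation, log Q = n(E° − E)/0.0592 = 2(0.12 − 0.042)/0.0592 = 2.635, so Q = 432.
With Q = [Ni²⁺]/[Sn²⁺] and the known concentrations, [Sn²⁺] in the denominator gives [Sn²⁺] = 4.9 × 10^-5 M.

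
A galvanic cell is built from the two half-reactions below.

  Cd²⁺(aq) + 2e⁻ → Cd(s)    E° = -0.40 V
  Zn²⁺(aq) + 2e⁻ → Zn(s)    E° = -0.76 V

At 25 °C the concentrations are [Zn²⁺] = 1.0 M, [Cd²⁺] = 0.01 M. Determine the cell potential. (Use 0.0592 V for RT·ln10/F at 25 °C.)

The Cd²⁺/Cd couple has the higher reduction potential and acts as the cathode, so E°_cell = -0.40 − (-0.76) = 0.36 V.
Balancing electrons gives n = 2; the reaction quotient is Q = [Zn²⁺]/[Cd²⁺] = 100.
At 25 °C, E = E° − (0.0592/n) log Q = 0.36 − (0.0592/2)(2.000) = 0.360 − 0.059 = 0.301 V.

0.301 V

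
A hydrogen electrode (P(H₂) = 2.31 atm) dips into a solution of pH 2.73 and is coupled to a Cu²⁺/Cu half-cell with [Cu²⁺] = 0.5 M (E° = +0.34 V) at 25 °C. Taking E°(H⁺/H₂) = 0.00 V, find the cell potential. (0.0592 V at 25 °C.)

The Cu²⁺/Cu couple is the cathode, so E°_cell = 0.34 V; n = 2.
[H⁺] = 10^(−2.73) = 0.0019 M, and Q = [H⁺]^2 / ([Cu²⁺]·P(H₂)) = 3 × 10^-6.
E = E° − (0.0592/2) log Q = 0.34 − (0.0592/2)(-5.523) = 0.503 V.

0.50 V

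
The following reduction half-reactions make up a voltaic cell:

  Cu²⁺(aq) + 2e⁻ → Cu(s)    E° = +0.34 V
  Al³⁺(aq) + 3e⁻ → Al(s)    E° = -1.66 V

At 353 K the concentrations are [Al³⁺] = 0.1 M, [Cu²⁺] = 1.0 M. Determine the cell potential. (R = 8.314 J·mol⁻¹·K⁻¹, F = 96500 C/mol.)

The Cu²⁺/Cu couple has the higher reduction potential and acts as the cathode, so E°_cell = +0.34 − (-1.66) = 2.00 V.
Balancing electrons gives n = 6; the reaction quotient is Q = [Al³⁺]^2/[Cu²⁺]^3 = 0.0100.
E = E° − (RT/nF) ln Q = 2.00 − (8.314×353)/(6×96500) × (-4.605) = 2.000 + 0.023 = 2.023 V.

2.02 V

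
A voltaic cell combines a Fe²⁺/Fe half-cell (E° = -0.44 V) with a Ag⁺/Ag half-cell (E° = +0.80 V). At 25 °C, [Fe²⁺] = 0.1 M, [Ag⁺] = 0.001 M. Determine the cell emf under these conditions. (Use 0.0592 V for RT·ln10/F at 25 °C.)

The Ag⁺/Ag couple has the higher reduction potential and acts as the cathode, so E°_cell = +0.80 − (-0.44) = 1.24 V.
Balancing electrons gives n = 2; the reaction quotient is Q = [Fe²⁺]/[Ag⁺]^2 = 1 × 10^5.
At 25 °C, E = E° − (0.0592/n) log Q = 1.24 − (0.0592/2)(5.000) = 1.240 − 0.148 = 1.092 V.

1.09 V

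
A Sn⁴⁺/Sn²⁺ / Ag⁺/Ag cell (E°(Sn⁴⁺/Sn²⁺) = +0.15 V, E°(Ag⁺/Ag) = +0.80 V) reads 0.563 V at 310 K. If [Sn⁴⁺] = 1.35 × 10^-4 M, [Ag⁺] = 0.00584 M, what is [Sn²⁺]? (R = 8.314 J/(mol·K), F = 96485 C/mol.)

0.0059 M

From the Nernst equation, ln Q = nF(E° − E)/RT = 2×96485×(0.65 − 0.563)/(8.314×310) = 6.514, so Q = 674.
With Q = [Sn⁴⁺]/([Sn²⁺]·[Ag⁺]^2) and the known concentrations, [Sn²⁺] in the denominator gives [Sn²⁺] = 0.0059 M.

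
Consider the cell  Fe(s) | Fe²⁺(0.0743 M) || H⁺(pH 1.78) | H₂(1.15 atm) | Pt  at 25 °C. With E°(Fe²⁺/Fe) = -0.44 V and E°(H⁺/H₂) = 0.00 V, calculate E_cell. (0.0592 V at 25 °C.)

The hydrogen couple is the cathode, so E°_cell = 0.44 V; n = 2.
[H⁺] = 10^(−1.78) = 0.017 M, and Q = [Fe²⁺]·P(H₂) / [H⁺]^2 = 310.
E = E° − (0.0592/2) log Q = 0.44 − (0.0592/2)(2.492) = 0.366 V.

0.37 V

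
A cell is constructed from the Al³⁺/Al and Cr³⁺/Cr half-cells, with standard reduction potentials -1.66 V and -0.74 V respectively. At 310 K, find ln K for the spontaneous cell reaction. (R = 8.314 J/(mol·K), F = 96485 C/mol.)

ln K = 103.3

E°_cell = -0.74 − (-1.66) = 0.92 V, with n = 3 electrons transferred.
At equilibrium E = 0, so the Nernst equation gives ln K = nFE°/RT = (3)(96485)(0.92)/((8.314)(310)) = 103.32.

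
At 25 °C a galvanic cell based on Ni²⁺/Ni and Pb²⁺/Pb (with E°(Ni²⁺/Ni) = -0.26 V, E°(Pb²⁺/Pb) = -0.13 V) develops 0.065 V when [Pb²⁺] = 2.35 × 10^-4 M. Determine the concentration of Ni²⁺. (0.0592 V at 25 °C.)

From the Nernst equation, log Q = n(E° − E)/0.0592 = 2(0.13 − 0.065)/0.0592 = 2.196, so Q = 157.
With Q = [Ni²⁺]/[Pb²⁺] and the known concentrations, [Ni²⁺] in the numerator gives [Ni²⁺] = 0.037 M.

0.037 M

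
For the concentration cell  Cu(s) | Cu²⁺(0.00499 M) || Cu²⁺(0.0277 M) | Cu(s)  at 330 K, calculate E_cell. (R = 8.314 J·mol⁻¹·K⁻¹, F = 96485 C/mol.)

0.024 V

Both half-cells are Cu²⁺/Cu, so E°_cell = 0. The concentrated side is the cathode; the cell reaction moves Cu²⁺ from high to low concentration with n = 2.
Q = [Cu²⁺]_dilute/[Cu²⁺]_conc = 0.00499/0.0277 = 0.180.
E = 0 − (RT/nF) ln Q = −((8.314×330)/(2×96485))(-1.714) = 0.0244 V.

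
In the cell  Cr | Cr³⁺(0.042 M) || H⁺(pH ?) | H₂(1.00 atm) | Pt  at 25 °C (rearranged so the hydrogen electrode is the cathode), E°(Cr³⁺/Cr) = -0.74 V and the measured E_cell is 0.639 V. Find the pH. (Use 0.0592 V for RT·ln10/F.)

pH = 2.16

E°_cell = 0.74 V and n = 6.
log Q = n(E° − E)/0.0592 = 6×(0.74 − 0.639)/0.0592 = 10.236.
With Q = [Cr³⁺]^2·P(H₂)^3 / [H⁺]^6, solving for [H⁺] gives log[H⁺] = -2.165, so pH = 2.16.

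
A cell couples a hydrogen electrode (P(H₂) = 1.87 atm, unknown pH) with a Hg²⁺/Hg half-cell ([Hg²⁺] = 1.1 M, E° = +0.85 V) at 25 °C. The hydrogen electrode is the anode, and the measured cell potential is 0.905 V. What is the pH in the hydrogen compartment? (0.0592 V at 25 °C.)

pH = 0.77

E°_cell = 0.85 V and n = 2.
log Q = n(E° − E)/0.0592 = 2×(0.85 − 0.905)/0.0592 = -1.858.
With Q = [H⁺]^2 / ([Hg²⁺]·P(H₂)), solving for [H⁺] gives log[H⁺] = -0.772, so pH = 0.77.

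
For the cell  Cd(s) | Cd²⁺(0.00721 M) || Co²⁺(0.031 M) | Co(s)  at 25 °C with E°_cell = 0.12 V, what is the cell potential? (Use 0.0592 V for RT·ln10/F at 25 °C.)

Balancing electrons gives n = 2; the reaction quotient is Q = [Cd²⁺]/[Co²⁺] = 0.233.
At 25 °C, E = E° − (0.0592/n) log Q = 0.12 − (0.0592/2)(-0.633) = 0.120 + 0.019 = 0.139 V.

0.139 V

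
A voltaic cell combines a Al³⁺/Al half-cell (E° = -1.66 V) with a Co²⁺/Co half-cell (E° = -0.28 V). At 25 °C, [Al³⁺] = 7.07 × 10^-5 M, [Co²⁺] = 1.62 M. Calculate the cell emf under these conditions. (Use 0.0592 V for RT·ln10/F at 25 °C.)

1.47 V

The Co²⁺/Co couple has the higher reduction potential and acts as the cathode, so E°_cell = -0.28 − (-1.66) = 1.38 V.
Balancing electrons gives n = 6; the reaction quotient is Q = [Al³⁺]^2/[Co²⁺]^3 = 1.18 × 10^-9.
At 25 °C, E = E° − (0.0592/n) log Q = 1.38 − (0.0592/6)(-8.930) = 1.380 + 0.088 = 1.468 V.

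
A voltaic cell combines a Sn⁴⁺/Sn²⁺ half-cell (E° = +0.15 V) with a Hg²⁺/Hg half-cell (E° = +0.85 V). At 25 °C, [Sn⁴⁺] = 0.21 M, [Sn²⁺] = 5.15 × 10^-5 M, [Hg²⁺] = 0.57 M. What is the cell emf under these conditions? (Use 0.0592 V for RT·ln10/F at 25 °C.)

0.586 V

The Hg²⁺/Hg couple has the higher reduction potential and acts as the cathode, so E°_cell = +0.85 − (+0.15) = 0.70 V.
Balancing electrons gives n = 2; the reaction quotient is Q = [Sn⁴⁺]/([Sn²⁺]·[Hg²⁺]) = 7150.
At 25 °C, E = E° − (0.0592/n) log Q = 0.70 − (0.0592/2)(3.855) = 0.700 − 0.114 = 0.586 V.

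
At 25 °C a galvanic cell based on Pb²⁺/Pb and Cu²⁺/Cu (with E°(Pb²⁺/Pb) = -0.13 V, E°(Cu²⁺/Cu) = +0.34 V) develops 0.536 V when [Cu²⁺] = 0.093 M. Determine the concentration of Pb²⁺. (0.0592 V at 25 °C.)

From the Nernst equation, log Q = n(E° − E)/0.0592 = 2(0.47 − 0.536)/0.0592 = -2.230, so Q = 0.00589.
With Q = [Pb²⁺]/[Cu²⁺] and the known concentrations, [Pb²⁺] in the numerator gives [Pb²⁺] = 5.5 × 10^-4 M.

5.5 × 10^-4 M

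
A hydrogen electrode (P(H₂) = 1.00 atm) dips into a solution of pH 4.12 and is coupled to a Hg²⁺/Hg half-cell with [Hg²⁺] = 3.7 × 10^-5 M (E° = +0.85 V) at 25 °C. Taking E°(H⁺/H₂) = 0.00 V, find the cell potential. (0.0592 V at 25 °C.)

0.96 V

The Hg²⁺/Hg couple is the cathode, so E°_cell = 0.85 V; n = 2.
[H⁺] = 10^(−4.12) = 7.6 × 10^-5 M, and Q = [H⁺]^2 / ([Hg²⁺]·P(H₂)) = 1.56 × 10^-4.
E = E° − (0.0592/2) log Q = 0.85 − (0.0592/2)(-3.808) = 0.963 V.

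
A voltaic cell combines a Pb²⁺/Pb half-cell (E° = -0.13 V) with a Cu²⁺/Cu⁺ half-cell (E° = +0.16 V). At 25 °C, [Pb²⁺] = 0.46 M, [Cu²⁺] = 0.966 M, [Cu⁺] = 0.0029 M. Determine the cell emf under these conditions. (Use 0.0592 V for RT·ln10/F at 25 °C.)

0.449 V

The Cu²⁺/Cu⁺ couple has the higher reduction potential and acts as the cathode, so E°_cell = +0.16 − (-0.13) = 0.29 V.
Balancing electrons gives n = 2; the reaction quotient is Q = [Pb²⁺]·[Cu⁺]^2/[Cu²⁺]^2 = 4.15 × 10^-6.
At 25 °C, E = E° − (0.0592/n) log Q = 0.29 − (0.0592/2)(-5.382) = 0.290 + 0.159 = 0.449 V.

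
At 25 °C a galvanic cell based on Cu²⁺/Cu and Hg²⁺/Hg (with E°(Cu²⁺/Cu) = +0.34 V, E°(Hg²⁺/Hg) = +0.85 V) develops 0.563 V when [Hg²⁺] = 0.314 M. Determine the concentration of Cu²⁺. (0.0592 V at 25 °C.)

From the Nernst equation, log Q = n(E° − E)/0.0592 = 2(0.51 − 0.563)/0.0592 = -1.791, so Q = 0.0162.
With Q = [Cu²⁺]/[Hg²⁺] and the known concentrations, [Cu²⁺] in the numerator gives [Cu²⁺] = 0.0051 M.

0.0051 M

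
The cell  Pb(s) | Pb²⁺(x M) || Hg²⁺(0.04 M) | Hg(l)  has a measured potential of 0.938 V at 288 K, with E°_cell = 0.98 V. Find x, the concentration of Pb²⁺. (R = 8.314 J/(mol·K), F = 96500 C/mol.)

1.2 M

From the Nernst equation, ln Q = nF(E° − E)/RT = 2×96500×(0.98 − 0.938)/(8.314×288) = 3.385, so Q = 29.5.
With Q = [Pb²⁺]/[Hg²⁺] and the known concentrations, [Pb²⁺] in the numerator gives [Pb²⁺] = 1.2 M.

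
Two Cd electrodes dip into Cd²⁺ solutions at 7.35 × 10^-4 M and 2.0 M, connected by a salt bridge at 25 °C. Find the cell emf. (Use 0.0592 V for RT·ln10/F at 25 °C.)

0.10 V

Both half-cells are Cd²⁺/Cd, so E°_cell = 0. The concentrated side is the cathode; the cell reaction moves Cd²⁺ from high to low concentration with n = 2.
Q = [Cd²⁺]_dilute/[Cd²⁺]_conc = 7.35 × 10^-4/2.0 = 3.67 × 10^-4.
E = 0 − (0.0592/2) log Q = −(0.0592/2)(-3.435) = 0.1017 V.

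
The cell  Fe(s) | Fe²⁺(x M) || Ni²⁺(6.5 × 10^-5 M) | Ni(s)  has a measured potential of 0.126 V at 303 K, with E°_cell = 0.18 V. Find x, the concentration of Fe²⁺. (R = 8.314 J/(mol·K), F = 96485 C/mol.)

0.0041 M

From the Nernst equation, ln Q = nF(E° − E)/RT = 2×96485×(0.18 − 0.126)/(8.314×303) = 4.136, so Q = 62.6.
With Q = [Fe²⁺]/[Ni²⁺] and the known concentrations, [Fe²⁺] in the numerator gives [Fe²⁺] = 0.0041 M.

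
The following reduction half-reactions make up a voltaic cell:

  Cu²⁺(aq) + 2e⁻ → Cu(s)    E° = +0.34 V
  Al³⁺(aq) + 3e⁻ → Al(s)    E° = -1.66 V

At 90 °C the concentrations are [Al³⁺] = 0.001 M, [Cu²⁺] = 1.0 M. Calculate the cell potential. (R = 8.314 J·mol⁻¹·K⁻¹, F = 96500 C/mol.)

2.07 V

The Cu²⁺/Cu couple has the higher reduction potential and acts as the cathode, so E°_cell = +0.34 − (-1.66) = 2.00 V.
Balancing electrons gives n = 6; the reaction quotient is Q = [Al³⁺]^2/[Cu²⁺]^3 = 1 × 10^-6.
E = E° − (RT/nF) ln Q = 2.00 − (8.314×363)/(6×96500) × (-13.816) = 2.000 + 0.072 = 2.072 V.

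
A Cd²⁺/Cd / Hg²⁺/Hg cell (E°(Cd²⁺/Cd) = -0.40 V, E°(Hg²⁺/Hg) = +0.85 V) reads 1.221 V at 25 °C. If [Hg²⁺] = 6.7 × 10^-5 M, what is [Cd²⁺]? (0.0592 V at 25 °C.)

6.4 × 10^-4 M

From the Nernst equation, log Q = n(E° − E)/0.0592 = 2(1.25 − 1.221)/0.0592 = 0.980, so Q = 9.54.
With Q = [Cd²⁺]/[Hg²⁺] and the known concentrations, [Cd²⁺] in the numerator gives [Cd²⁺] = 6.4 × 10^-4 M.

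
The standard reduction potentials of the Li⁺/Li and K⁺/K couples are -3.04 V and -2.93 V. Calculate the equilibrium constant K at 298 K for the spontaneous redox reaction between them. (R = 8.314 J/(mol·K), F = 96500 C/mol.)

73

E°_cell = -2.93 − (-3.04) = 0.11 V, with n = 1 electron transferred.
At equilibrium E = 0, so the Nernst equation gives ln K = nFE°/RT = (1)(96500)(0.11)/((8.314)(298)) = 4.28.
K = e^4.28 = 73.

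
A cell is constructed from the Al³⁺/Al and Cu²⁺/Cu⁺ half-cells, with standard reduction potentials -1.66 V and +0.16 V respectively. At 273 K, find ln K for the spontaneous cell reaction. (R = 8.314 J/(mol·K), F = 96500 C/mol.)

ln K = 232.1

E°_cell = +0.16 − (-1.66) = 1.82 V, with n = 3 electrons transferred.
At equilibrium E = 0, so the Nernst equation gives ln K = nFE°/RT = (3)(96500)(1.82)/((8.314)(273)) = 232.14.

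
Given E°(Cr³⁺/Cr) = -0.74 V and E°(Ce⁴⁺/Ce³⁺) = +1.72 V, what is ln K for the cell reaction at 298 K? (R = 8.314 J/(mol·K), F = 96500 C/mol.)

ln K = 287.4

E°_cell = +1.72 − (-0.74) = 2.46 V, with n = 3 electrons transferred.
At equilibrium E = 0, so the Nernst equation gives ln K = nFE°/RT = (3)(96500)(2.46)/((8.314)(298)) = 287.45.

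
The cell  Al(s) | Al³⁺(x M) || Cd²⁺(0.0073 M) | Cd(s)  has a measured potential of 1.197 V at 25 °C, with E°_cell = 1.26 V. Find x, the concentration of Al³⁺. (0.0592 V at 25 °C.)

From the Nernst equation, log Q = n(E° − E)/0.0592 = 6(1.26 − 1.197)/0.0592 = 6.385, so Q = 2.43 × 10^6.
With Q = [Al³⁺]^2/[Cd²⁺]^3 and the known concentrations, [Al³⁺]^2 in the numerator gives [Al³⁺] = 0.97 M.

0.97 M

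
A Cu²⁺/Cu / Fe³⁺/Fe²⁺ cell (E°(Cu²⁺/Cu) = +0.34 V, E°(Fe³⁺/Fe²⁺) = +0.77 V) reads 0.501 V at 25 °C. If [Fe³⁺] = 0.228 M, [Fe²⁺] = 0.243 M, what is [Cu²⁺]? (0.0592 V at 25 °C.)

From the Nernst equation, log Q = n(E° − E)/0.0592 = 2(0.43 − 0.501)/0.0592 = -2.399, so Q = 0.00399.
With Q = [Cu²⁺]·[Fe²⁺]^2/[Fe³⁺]^2 and the known concentrations, [Cu²⁺] in the numerator gives [Cu²⁺] = 0.0035 M.

0.0035 M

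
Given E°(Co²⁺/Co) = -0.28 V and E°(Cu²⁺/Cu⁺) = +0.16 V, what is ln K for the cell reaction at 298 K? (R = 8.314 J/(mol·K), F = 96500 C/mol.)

E°_cell = +0.16 − (-0.28) = 0.44 V, with n = 2 electrons transferred.
At equilibrium E = 0, so the Nernst equation gives ln K = nFE°/RT = (2)(96500)(0.44)/((8.314)(298)) = 34.28.

ln K = 34.3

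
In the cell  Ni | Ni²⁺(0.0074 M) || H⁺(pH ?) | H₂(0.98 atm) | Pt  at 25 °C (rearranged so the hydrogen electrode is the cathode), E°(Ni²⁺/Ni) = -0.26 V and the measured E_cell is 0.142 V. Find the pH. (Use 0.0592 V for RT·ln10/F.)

pH = 3.06

E°_cell = 0.26 V and n = 2.
log Q = n(E° − E)/0.0592 = 2×(0.26 − 0.142)/0.0592 = 3.986.
With Q = [Ni²⁺]·P(H₂) / [H⁺]^2, solving for [H⁺] gives log[H⁺] = -3.063, so pH = 3.06.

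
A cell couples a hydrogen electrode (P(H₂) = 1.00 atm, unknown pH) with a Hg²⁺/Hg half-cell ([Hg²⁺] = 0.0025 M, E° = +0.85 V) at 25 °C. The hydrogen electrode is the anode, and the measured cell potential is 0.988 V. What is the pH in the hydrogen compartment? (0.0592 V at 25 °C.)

E°_cell = 0.85 V and n = 2.
log Q = n(E° − E)/0.0592 = 2×(0.85 − 0.988)/0.0592 = -4.662.
With Q = [H⁺]^2 / ([Hg²⁺]·P(H₂)), solving for [H⁺] gives log[H⁺] = -3.632, so pH = 3.63.

pH = 3.63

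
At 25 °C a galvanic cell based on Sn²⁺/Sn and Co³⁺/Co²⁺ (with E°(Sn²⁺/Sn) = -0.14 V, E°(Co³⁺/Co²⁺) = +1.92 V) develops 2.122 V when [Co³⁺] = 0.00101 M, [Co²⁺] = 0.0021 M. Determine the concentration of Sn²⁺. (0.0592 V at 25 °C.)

0.0019 M

From the Nernst equation, log Q = n(E° − E)/0.0592 = 2(2.06 − 2.122)/0.0592 = -2.095, so Q = 0.00804.
With Q = [Sn²⁺]·[Co²⁺]^2/[Co³⁺]^2 and the known concentrations, [Sn²⁺] in the numerator gives [Sn²⁺] = 0.0019 M.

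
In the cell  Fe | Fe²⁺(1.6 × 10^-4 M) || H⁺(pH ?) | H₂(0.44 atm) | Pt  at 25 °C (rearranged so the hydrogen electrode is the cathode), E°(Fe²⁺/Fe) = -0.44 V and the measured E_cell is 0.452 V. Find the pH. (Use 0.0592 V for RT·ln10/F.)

pH = 1.87

E°_cell = 0.44 V and n = 2.
log Q = n(E° − E)/0.0592 = 2×(0.44 − 0.452)/0.0592 = -0.405.
With Q = [Fe²⁺]·P(H₂) / [H⁺]^2, solving for [H⁺] gives log[H⁺] = -1.874, so pH = 1.87.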